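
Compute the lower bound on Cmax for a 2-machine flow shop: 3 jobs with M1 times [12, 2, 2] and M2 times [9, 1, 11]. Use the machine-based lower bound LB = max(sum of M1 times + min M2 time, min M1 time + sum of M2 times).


LB1 = sum(M1 times) + min(M2 times) = 16 + 1 = 17
LB2 = min(M1 times) + sum(M2 times) = 2 + 21 = 23
Lower bound = max(LB1, LB2) = max(17, 23) = 23

23


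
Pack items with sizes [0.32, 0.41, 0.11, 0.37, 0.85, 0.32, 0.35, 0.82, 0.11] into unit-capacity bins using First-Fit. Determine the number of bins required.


Place items sequentially using First-Fit:
  Item 0.32 -> new Bin 1
  Item 0.41 -> Bin 1 (now 0.73)
  Item 0.11 -> Bin 1 (now 0.84)
  Item 0.37 -> new Bin 2
  Item 0.85 -> new Bin 3
  Item 0.32 -> Bin 2 (now 0.69)
  Item 0.35 -> new Bin 4
  Item 0.82 -> new Bin 5
  Item 0.11 -> Bin 1 (now 0.95)
Total bins used = 5

5


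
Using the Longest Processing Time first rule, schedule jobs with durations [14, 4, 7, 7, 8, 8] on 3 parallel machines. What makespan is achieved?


Sort jobs in decreasing order (LPT): [14, 8, 8, 7, 7, 4]
Assign each job to the least loaded machine:
  Machine 1: jobs [14, 4], load = 18
  Machine 2: jobs [8, 7], load = 15
  Machine 3: jobs [8, 7], load = 15
Makespan = max load = 18

18


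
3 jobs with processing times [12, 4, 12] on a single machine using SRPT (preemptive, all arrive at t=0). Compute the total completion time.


Since all jobs arrive at t=0, SRPT equals SPT ordering.
SPT order: [4, 12, 12]
Completion times:
  Job 1: p=4, C=4
  Job 2: p=12, C=16
  Job 3: p=12, C=28
Total completion time = 4 + 16 + 28 = 48

48


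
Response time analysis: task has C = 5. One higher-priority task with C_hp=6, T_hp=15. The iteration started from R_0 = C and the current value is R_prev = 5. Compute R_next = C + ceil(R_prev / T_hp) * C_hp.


R_next = C + ceil(R_prev / T_hp) * C_hp
ceil(5 / 15) = ceil(0.3333) = 1
Interference = 1 * 6 = 6
R_next = 5 + 6 = 11

11


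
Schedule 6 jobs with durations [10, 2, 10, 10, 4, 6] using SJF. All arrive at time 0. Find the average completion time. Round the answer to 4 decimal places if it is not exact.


SJF order (ascending): [2, 4, 6, 10, 10, 10]
Completion times:
  Job 1: burst=2, C=2
  Job 2: burst=4, C=6
  Job 3: burst=6, C=12
  Job 4: burst=10, C=22
  Job 5: burst=10, C=32
  Job 6: burst=10, C=42
Average completion = 116/6 = 19.3333

19.3333


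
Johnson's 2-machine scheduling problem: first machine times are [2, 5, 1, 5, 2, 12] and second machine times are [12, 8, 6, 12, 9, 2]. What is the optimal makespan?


Apply Johnson's rule:
  Group 1 (a <= b): [(3, 1, 6), (1, 2, 12), (5, 2, 9), (2, 5, 8), (4, 5, 12)]
  Group 2 (a > b): [(6, 12, 2)]
Optimal job order: [3, 1, 5, 2, 4, 6]
Schedule:
  Job 3: M1 done at 1, M2 done at 7
  Job 1: M1 done at 3, M2 done at 19
  Job 5: M1 done at 5, M2 done at 28
  Job 2: M1 done at 10, M2 done at 36
  Job 4: M1 done at 15, M2 done at 48
  Job 6: M1 done at 27, M2 done at 50
Makespan = 50

50


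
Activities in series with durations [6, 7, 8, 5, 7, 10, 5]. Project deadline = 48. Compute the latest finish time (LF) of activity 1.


LF(activity 1) = deadline - sum of successor durations
Successors: activities 2 through 7 with durations [7, 8, 5, 7, 10, 5]
Sum of successor durations = 42
LF = 48 - 42 = 6

6


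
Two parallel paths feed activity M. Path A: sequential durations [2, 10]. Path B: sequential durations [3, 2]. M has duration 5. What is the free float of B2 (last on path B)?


ES(B2) = sum of predecessors on chain B = 3
EF(B2) = ES + duration = 3 + 2 = 5
Successor of B2 is M. ES(M) = max(sum(A), sum(B)) = max(12, 5) = 12
Free float = ES(successor) - EF(current) = 12 - 5 = 7

7


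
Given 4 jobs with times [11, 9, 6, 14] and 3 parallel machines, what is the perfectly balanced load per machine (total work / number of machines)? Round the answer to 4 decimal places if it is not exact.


Total processing time = 11 + 9 + 6 + 14 = 40
Number of machines = 3
Ideal balanced load = 40 / 3 = 13.3333

13.3333


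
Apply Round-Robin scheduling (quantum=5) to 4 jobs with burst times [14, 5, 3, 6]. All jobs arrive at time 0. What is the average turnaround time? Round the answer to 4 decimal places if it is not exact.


Time quantum = 5
Execution trace:
  J1 runs 5 units, time = 5
  J2 runs 5 units, time = 10
  J3 runs 3 units, time = 13
  J4 runs 5 units, time = 18
  J1 runs 5 units, time = 23
  J4 runs 1 units, time = 24
  J1 runs 4 units, time = 28
Finish times: [28, 10, 13, 24]
Average turnaround = 75/4 = 18.75

18.75


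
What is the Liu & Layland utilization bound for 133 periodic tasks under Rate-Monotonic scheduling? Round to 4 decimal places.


Compute 2^(1/133) = 1.0052252371
Subtract 1: 1.0052252371 - 1 = 0.0052252371
Multiply by n: 133 * 0.0052252371 = 0.6949565343
Round to 4 dp: 0.6950

0.6950


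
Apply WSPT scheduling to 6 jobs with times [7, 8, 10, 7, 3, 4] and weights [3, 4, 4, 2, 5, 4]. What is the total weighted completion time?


Compute p/w ratios and sort ascending (WSPT): [(3, 5), (4, 4), (8, 4), (7, 3), (10, 4), (7, 2)]
Compute weighted completion times:
  Job (p=3,w=5): C=3, w*C=5*3=15
  Job (p=4,w=4): C=7, w*C=4*7=28
  Job (p=8,w=4): C=15, w*C=4*15=60
  Job (p=7,w=3): C=22, w*C=3*22=66
  Job (p=10,w=4): C=32, w*C=4*32=128
  Job (p=7,w=2): C=39, w*C=2*39=78
Total weighted completion time = 375

375


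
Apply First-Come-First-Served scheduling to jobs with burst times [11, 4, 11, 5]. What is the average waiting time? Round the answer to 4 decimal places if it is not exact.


FCFS order (as given): [11, 4, 11, 5]
Waiting times:
  Job 1: wait = 0
  Job 2: wait = 11
  Job 3: wait = 15
  Job 4: wait = 26
Sum of waiting times = 52
Average waiting time = 52/4 = 13.0

13.0


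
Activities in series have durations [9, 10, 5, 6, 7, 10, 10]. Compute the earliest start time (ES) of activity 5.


Activity 5 starts after activities 1 through 4 complete.
Predecessor durations: [9, 10, 5, 6]
ES = 9 + 10 + 5 + 6 = 30

30


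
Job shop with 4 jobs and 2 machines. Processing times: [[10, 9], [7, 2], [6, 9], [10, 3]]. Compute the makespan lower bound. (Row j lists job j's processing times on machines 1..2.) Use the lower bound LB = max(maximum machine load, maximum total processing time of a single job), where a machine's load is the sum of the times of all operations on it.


Machine loads:
  Machine 1: 10 + 7 + 6 + 10 = 33
  Machine 2: 9 + 2 + 9 + 3 = 23
Max machine load = 33
Job totals:
  Job 1: 19
  Job 2: 9
  Job 3: 15
  Job 4: 13
Max job total = 19
Lower bound = max(33, 19) = 33

33


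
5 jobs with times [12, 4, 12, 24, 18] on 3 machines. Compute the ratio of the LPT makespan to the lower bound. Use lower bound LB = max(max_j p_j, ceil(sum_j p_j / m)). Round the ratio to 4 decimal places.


LPT order: [24, 18, 12, 12, 4]
Machine loads after assignment: [24, 22, 24]
LPT makespan = 24
Lower bound = max(max_job, ceil(total/3)) = max(24, 24) = 24
Ratio = 24 / 24 = 1.0

1.0


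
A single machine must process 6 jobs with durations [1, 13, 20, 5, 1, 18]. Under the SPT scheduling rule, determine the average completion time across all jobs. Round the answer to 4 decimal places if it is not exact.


Sort jobs by processing time (SPT order): [1, 1, 5, 13, 18, 20]
Compute completion times sequentially:
  Job 1: processing = 1, completes at 1
  Job 2: processing = 1, completes at 2
  Job 3: processing = 5, completes at 7
  Job 4: processing = 13, completes at 20
  Job 5: processing = 18, completes at 38
  Job 6: processing = 20, completes at 58
Sum of completion times = 126
Average completion time = 126/6 = 21.0

21.0


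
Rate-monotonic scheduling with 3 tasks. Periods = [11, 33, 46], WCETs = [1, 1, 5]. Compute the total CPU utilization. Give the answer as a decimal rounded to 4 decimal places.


Compute individual utilizations (exact fractions):
  Task 1: C/T = 1/11 (approx. 0.0909)
  Task 2: C/T = 1/33 (approx. 0.0303)
  Task 3: C/T = 5/46 (approx. 0.1087)
Total utilization U = 1/11 + 1/33 + 5/46 = 349/1518
Rounded to 4 decimal places: U = 0.2299
RM (Liu & Layland) bound for 3 tasks = 0.779763; compare with U = 349/1518 (approx. 0.229908)
U <= bound, so schedulable by RM sufficient condition.

0.2299


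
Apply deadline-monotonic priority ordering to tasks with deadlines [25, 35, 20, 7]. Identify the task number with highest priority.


Sort tasks by relative deadline (ascending):
  Task 4: deadline = 7
  Task 3: deadline = 20
  Task 1: deadline = 25
  Task 2: deadline = 35
Priority order (highest first): [4, 3, 1, 2]
Highest priority task = 4

4


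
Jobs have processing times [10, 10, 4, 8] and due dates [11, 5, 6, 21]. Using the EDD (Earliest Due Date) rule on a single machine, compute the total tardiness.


Sort by due date (EDD order): [(10, 5), (4, 6), (10, 11), (8, 21)]
Compute completion times and tardiness:
  Job 1: p=10, d=5, C=10, tardiness=max(0,10-5)=5
  Job 2: p=4, d=6, C=14, tardiness=max(0,14-6)=8
  Job 3: p=10, d=11, C=24, tardiness=max(0,24-11)=13
  Job 4: p=8, d=21, C=32, tardiness=max(0,32-21)=11
Total tardiness = 37

37


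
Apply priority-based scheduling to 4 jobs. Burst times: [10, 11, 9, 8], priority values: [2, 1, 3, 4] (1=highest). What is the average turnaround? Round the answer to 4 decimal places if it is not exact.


Sort by priority (ascending = highest first):
Order: [(1, 11), (2, 10), (3, 9), (4, 8)]
Completion times:
  Priority 1, burst=11, C=11
  Priority 2, burst=10, C=21
  Priority 3, burst=9, C=30
  Priority 4, burst=8, C=38
Average turnaround = 100/4 = 25.0

25.0


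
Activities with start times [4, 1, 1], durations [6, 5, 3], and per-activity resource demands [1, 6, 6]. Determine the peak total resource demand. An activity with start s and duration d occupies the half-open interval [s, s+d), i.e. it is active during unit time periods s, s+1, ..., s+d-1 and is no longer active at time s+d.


Each activity i is active on [start_i, start_i + duration_i).
Compute total resource usage per time slot:
  t=0: active resources = [], total = 0
  t=1: active resources = [6, 6], total = 12
  t=2: active resources = [6, 6], total = 12
  t=3: active resources = [6, 6], total = 12
  t=4: active resources = [1, 6], total = 7
  t=5: active resources = [1, 6], total = 7
  t=6: active resources = [1], total = 1
  t=7: active resources = [1], total = 1
  t=8: active resources = [1], total = 1
  t=9: active resources = [1], total = 1
Peak resource demand = 12

12


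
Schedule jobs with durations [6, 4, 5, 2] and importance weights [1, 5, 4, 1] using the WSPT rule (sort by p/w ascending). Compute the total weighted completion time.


Compute p/w ratios and sort ascending (WSPT): [(4, 5), (5, 4), (2, 1), (6, 1)]
Compute weighted completion times:
  Job (p=4,w=5): C=4, w*C=5*4=20
  Job (p=5,w=4): C=9, w*C=4*9=36
  Job (p=2,w=1): C=11, w*C=1*11=11
  Job (p=6,w=1): C=17, w*C=1*17=17
Total weighted completion time = 84

84


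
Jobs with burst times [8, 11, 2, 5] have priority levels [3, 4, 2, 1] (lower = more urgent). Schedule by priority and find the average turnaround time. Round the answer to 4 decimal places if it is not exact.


Sort by priority (ascending = highest first):
Order: [(1, 5), (2, 2), (3, 8), (4, 11)]
Completion times:
  Priority 1, burst=5, C=5
  Priority 2, burst=2, C=7
  Priority 3, burst=8, C=15
  Priority 4, burst=11, C=26
Average turnaround = 53/4 = 13.25

13.25


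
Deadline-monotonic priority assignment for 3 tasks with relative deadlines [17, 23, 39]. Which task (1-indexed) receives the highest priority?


Sort tasks by relative deadline (ascending):
  Task 1: deadline = 17
  Task 2: deadline = 23
  Task 3: deadline = 39
Priority order (highest first): [1, 2, 3]
Highest priority task = 1

1


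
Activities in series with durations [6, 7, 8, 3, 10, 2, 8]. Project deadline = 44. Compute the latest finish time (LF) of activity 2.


LF(activity 2) = deadline - sum of successor durations
Successors: activities 3 through 7 with durations [8, 3, 10, 2, 8]
Sum of successor durations = 31
LF = 44 - 31 = 13

13


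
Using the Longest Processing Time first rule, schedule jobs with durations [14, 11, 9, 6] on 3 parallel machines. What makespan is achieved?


Sort jobs in decreasing order (LPT): [14, 11, 9, 6]
Assign each job to the least loaded machine:
  Machine 1: jobs [14], load = 14
  Machine 2: jobs [11], load = 11
  Machine 3: jobs [9, 6], load = 15
Makespan = max load = 15

15


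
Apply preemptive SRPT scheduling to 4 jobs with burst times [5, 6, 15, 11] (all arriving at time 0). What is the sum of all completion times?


Since all jobs arrive at t=0, SRPT equals SPT ordering.
SPT order: [5, 6, 11, 15]
Completion times:
  Job 1: p=5, C=5
  Job 2: p=6, C=11
  Job 3: p=11, C=22
  Job 4: p=15, C=37
Total completion time = 5 + 11 + 22 + 37 = 75

75


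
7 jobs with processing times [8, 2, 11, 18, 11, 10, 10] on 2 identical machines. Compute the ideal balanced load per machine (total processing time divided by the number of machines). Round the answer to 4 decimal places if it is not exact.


Total processing time = 8 + 2 + 11 + 18 + 11 + 10 + 10 = 70
Number of machines = 2
Ideal balanced load = 70 / 2 = 35.0

35.0


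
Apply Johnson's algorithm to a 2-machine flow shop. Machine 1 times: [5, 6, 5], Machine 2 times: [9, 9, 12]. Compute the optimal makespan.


Apply Johnson's rule:
  Group 1 (a <= b): [(1, 5, 9), (3, 5, 12), (2, 6, 9)]
  Group 2 (a > b): []
Optimal job order: [1, 3, 2]
Schedule:
  Job 1: M1 done at 5, M2 done at 14
  Job 3: M1 done at 10, M2 done at 26
  Job 2: M1 done at 16, M2 done at 35
Makespan = 35

35


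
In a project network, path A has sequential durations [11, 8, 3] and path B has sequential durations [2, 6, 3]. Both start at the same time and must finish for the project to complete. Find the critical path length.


Path A total = 11 + 8 + 3 = 22
Path B total = 2 + 6 + 3 = 11
Critical path = longest path = max(22, 11) = 22

22


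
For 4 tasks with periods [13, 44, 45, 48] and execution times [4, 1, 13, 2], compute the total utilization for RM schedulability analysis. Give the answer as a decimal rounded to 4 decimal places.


Compute individual utilizations (exact fractions):
  Task 1: C/T = 4/13 (approx. 0.3077)
  Task 2: C/T = 1/44 (approx. 0.0227)
  Task 3: C/T = 13/45 (approx. 0.2889)
  Task 4: C/T = 2/48 = 1/24 (approx. 0.0417)
Total utilization U = 4/13 + 1/44 + 13/45 + 1/24 = 34027/51480
Rounded to 4 decimal places: U = 0.6610
RM (Liu & Layland) bound for 4 tasks = 0.756828; compare with U = 34027/51480 (approx. 0.660975)
U <= bound, so schedulable by RM sufficient condition.

0.6610


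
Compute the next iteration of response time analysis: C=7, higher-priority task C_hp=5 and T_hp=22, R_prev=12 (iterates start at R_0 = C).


R_next = C + ceil(R_prev / T_hp) * C_hp
ceil(12 / 22) = ceil(0.5455) = 1
Interference = 1 * 5 = 5
R_next = 7 + 5 = 12
R_next = R_prev, so the iteration has converged (response time = 12).

12


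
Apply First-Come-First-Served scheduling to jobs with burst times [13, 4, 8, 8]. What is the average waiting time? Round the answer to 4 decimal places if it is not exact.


FCFS order (as given): [13, 4, 8, 8]
Waiting times:
  Job 1: wait = 0
  Job 2: wait = 13
  Job 3: wait = 17
  Job 4: wait = 25
Sum of waiting times = 55
Average waiting time = 55/4 = 13.75

13.75


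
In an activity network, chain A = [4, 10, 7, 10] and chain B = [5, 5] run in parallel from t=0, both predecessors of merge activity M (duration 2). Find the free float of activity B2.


ES(B2) = sum of predecessors on chain B = 5
EF(B2) = ES + duration = 5 + 5 = 10
Successor of B2 is M. ES(M) = max(sum(A), sum(B)) = max(31, 10) = 31
Free float = ES(successor) - EF(current) = 31 - 10 = 21

21


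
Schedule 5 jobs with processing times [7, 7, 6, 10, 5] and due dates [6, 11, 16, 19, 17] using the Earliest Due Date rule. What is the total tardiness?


Sort by due date (EDD order): [(7, 6), (7, 11), (6, 16), (5, 17), (10, 19)]
Compute completion times and tardiness:
  Job 1: p=7, d=6, C=7, tardiness=max(0,7-6)=1
  Job 2: p=7, d=11, C=14, tardiness=max(0,14-11)=3
  Job 3: p=6, d=16, C=20, tardiness=max(0,20-16)=4
  Job 4: p=5, d=17, C=25, tardiness=max(0,25-17)=8
  Job 5: p=10, d=19, C=35, tardiness=max(0,35-19)=16
Total tardiness = 32

32


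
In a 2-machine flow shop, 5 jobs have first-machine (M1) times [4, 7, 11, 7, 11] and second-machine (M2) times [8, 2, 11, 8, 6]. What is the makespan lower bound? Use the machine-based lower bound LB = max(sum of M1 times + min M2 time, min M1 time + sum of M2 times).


LB1 = sum(M1 times) + min(M2 times) = 40 + 2 = 42
LB2 = min(M1 times) + sum(M2 times) = 4 + 35 = 39
Lower bound = max(LB1, LB2) = max(42, 39) = 42

42


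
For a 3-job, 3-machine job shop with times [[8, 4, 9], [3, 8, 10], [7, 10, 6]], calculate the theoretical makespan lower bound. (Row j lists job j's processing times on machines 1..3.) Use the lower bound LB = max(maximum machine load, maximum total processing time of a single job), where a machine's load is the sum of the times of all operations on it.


Machine loads:
  Machine 1: 8 + 3 + 7 = 18
  Machine 2: 4 + 8 + 10 = 22
  Machine 3: 9 + 10 + 6 = 25
Max machine load = 25
Job totals:
  Job 1: 21
  Job 2: 21
  Job 3: 23
Max job total = 23
Lower bound = max(25, 23) = 25

25


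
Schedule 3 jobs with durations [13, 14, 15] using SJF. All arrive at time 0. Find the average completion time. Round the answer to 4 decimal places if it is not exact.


SJF order (ascending): [13, 14, 15]
Completion times:
  Job 1: burst=13, C=13
  Job 2: burst=14, C=27
  Job 3: burst=15, C=42
Average completion = 82/3 = 27.3333

27.3333


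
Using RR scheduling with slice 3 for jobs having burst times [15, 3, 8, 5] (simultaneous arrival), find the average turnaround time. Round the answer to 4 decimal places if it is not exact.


Time quantum = 3
Execution trace:
  J1 runs 3 units, time = 3
  J2 runs 3 units, time = 6
  J3 runs 3 units, time = 9
  J4 runs 3 units, time = 12
  J1 runs 3 units, time = 15
  J3 runs 3 units, time = 18
  J4 runs 2 units, time = 20
  J1 runs 3 units, time = 23
  J3 runs 2 units, time = 25
  J1 runs 3 units, time = 28
  J1 runs 3 units, time = 31
Finish times: [31, 6, 25, 20]
Average turnaround = 82/4 = 20.5

20.5


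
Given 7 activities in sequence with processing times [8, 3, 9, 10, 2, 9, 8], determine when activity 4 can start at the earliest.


Activity 4 starts after activities 1 through 3 complete.
Predecessor durations: [8, 3, 9]
ES = 8 + 3 + 9 = 20

20


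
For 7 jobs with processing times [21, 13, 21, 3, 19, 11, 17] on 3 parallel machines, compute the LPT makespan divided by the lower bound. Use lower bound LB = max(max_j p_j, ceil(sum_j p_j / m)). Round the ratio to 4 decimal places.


LPT order: [21, 21, 19, 17, 13, 11, 3]
Machine loads after assignment: [34, 35, 36]
LPT makespan = 36
Lower bound = max(max_job, ceil(total/3)) = max(21, 35) = 35
Ratio = 36 / 35 = 1.0286

1.0286


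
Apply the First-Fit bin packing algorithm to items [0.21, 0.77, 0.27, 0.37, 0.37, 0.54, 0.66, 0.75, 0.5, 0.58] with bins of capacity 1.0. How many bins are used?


Place items sequentially using First-Fit:
  Item 0.21 -> new Bin 1
  Item 0.77 -> Bin 1 (now 0.98)
  Item 0.27 -> new Bin 2
  Item 0.37 -> Bin 2 (now 0.64)
  Item 0.37 -> new Bin 3
  Item 0.54 -> Bin 3 (now 0.91)
  Item 0.66 -> new Bin 4
  Item 0.75 -> new Bin 5
  Item 0.5 -> new Bin 6
  Item 0.58 -> new Bin 7
Total bins used = 7

7


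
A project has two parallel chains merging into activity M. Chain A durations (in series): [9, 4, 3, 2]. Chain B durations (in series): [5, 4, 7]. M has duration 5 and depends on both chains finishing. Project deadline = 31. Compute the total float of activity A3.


Forward pass: ES(A3) = sum of predecessors on chain A = 13
EF = ES + duration = 13 + 3 = 16
Backward pass: LF(M) = deadline = 31; LS(M) = 31 - 5 = 26
LF(A3) = LS(M) - sum(successors on chain A) = 26 - 2 = 24
LS = LF - duration = 24 - 3 = 21
Total float = LS - ES = 21 - 13 = 8

8


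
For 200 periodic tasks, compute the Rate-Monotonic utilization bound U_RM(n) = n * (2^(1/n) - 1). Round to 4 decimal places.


Compute 2^(1/200) = 1.0034717485
Subtract 1: 1.0034717485 - 1 = 0.0034717485
Multiply by n: 200 * 0.0034717485 = 0.6943497000
Round to 4 dp: 0.6943

0.6943


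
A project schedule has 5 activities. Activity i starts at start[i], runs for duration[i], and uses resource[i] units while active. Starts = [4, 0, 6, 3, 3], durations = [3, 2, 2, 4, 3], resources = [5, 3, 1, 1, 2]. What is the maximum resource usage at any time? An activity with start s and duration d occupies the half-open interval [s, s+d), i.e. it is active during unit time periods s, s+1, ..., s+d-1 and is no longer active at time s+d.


Each activity i is active on [start_i, start_i + duration_i).
Compute total resource usage per time slot:
  t=0: active resources = [3], total = 3
  t=1: active resources = [3], total = 3
  t=2: active resources = [], total = 0
  t=3: active resources = [1, 2], total = 3
  t=4: active resources = [5, 1, 2], total = 8
  t=5: active resources = [5, 1, 2], total = 8
  t=6: active resources = [5, 1, 1], total = 7
  t=7: active resources = [1], total = 1
Peak resource demand = 8

8


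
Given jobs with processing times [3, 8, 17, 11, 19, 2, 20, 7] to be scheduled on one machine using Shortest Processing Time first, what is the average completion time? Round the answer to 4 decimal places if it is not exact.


Sort jobs by processing time (SPT order): [2, 3, 7, 8, 11, 17, 19, 20]
Compute completion times sequentially:
  Job 1: processing = 2, completes at 2
  Job 2: processing = 3, completes at 5
  Job 3: processing = 7, completes at 12
  Job 4: processing = 8, completes at 20
  Job 5: processing = 11, completes at 31
  Job 6: processing = 17, completes at 48
  Job 7: processing = 19, completes at 67
  Job 8: processing = 20, completes at 87
Sum of completion times = 272
Average completion time = 272/8 = 34.0

34.0


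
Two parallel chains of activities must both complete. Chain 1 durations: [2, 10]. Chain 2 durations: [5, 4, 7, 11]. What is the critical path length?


Path A total = 2 + 10 = 12
Path B total = 5 + 4 + 7 + 11 = 27
Critical path = longest path = max(12, 27) = 27

27


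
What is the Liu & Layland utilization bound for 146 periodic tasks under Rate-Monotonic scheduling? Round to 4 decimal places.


Compute 2^(1/146) = 1.0047588711
Subtract 1: 1.0047588711 - 1 = 0.0047588711
Multiply by n: 146 * 0.0047588711 = 0.6947951806
Round to 4 dp: 0.6948

0.6948


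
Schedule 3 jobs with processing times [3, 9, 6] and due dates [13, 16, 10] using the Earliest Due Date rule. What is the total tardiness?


Sort by due date (EDD order): [(6, 10), (3, 13), (9, 16)]
Compute completion times and tardiness:
  Job 1: p=6, d=10, C=6, tardiness=max(0,6-10)=0
  Job 2: p=3, d=13, C=9, tardiness=max(0,9-13)=0
  Job 3: p=9, d=16, C=18, tardiness=max(0,18-16)=2
Total tardiness = 2

2


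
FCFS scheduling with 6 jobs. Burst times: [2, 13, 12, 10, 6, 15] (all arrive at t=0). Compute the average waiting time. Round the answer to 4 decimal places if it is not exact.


FCFS order (as given): [2, 13, 12, 10, 6, 15]
Waiting times:
  Job 1: wait = 0
  Job 2: wait = 2
  Job 3: wait = 15
  Job 4: wait = 27
  Job 5: wait = 37
  Job 6: wait = 43
Sum of waiting times = 124
Average waiting time = 124/6 = 20.6667

20.6667


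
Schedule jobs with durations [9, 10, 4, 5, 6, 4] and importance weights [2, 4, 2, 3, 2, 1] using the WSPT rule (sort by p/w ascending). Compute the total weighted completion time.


Compute p/w ratios and sort ascending (WSPT): [(5, 3), (4, 2), (10, 4), (6, 2), (4, 1), (9, 2)]
Compute weighted completion times:
  Job (p=5,w=3): C=5, w*C=3*5=15
  Job (p=4,w=2): C=9, w*C=2*9=18
  Job (p=10,w=4): C=19, w*C=4*19=76
  Job (p=6,w=2): C=25, w*C=2*25=50
  Job (p=4,w=1): C=29, w*C=1*29=29
  Job (p=9,w=2): C=38, w*C=2*38=76
Total weighted completion time = 264

264


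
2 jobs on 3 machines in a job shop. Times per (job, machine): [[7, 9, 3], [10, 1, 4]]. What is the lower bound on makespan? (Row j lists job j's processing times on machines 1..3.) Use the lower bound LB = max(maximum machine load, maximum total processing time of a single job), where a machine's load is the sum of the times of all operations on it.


Machine loads:
  Machine 1: 7 + 10 = 17
  Machine 2: 9 + 1 = 10
  Machine 3: 3 + 4 = 7
Max machine load = 17
Job totals:
  Job 1: 19
  Job 2: 15
Max job total = 19
Lower bound = max(17, 19) = 19

19


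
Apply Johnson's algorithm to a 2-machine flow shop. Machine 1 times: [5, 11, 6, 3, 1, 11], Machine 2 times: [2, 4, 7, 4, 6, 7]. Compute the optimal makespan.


Apply Johnson's rule:
  Group 1 (a <= b): [(5, 1, 6), (4, 3, 4), (3, 6, 7)]
  Group 2 (a > b): [(6, 11, 7), (2, 11, 4), (1, 5, 2)]
Optimal job order: [5, 4, 3, 6, 2, 1]
Schedule:
  Job 5: M1 done at 1, M2 done at 7
  Job 4: M1 done at 4, M2 done at 11
  Job 3: M1 done at 10, M2 done at 18
  Job 6: M1 done at 21, M2 done at 28
  Job 2: M1 done at 32, M2 done at 36
  Job 1: M1 done at 37, M2 done at 39
Makespan = 39

39


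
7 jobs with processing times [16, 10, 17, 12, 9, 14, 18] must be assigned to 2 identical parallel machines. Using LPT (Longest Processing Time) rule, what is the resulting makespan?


Sort jobs in decreasing order (LPT): [18, 17, 16, 14, 12, 10, 9]
Assign each job to the least loaded machine:
  Machine 1: jobs [18, 14, 12], load = 44
  Machine 2: jobs [17, 16, 10, 9], load = 52
Makespan = max load = 52

52


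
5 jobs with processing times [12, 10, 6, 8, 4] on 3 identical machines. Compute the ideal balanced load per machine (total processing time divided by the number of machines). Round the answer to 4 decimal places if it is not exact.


Total processing time = 12 + 10 + 6 + 8 + 4 = 40
Number of machines = 3
Ideal balanced load = 40 / 3 = 13.3333

13.3333


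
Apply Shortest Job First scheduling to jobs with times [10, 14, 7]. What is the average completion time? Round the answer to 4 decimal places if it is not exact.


SJF order (ascending): [7, 10, 14]
Completion times:
  Job 1: burst=7, C=7
  Job 2: burst=10, C=17
  Job 3: burst=14, C=31
Average completion = 55/3 = 18.3333

18.3333


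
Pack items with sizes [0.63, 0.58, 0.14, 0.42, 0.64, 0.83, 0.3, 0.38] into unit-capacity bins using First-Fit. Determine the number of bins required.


Place items sequentially using First-Fit:
  Item 0.63 -> new Bin 1
  Item 0.58 -> new Bin 2
  Item 0.14 -> Bin 1 (now 0.77)
  Item 0.42 -> Bin 2 (now 1.0)
  Item 0.64 -> new Bin 3
  Item 0.83 -> new Bin 4
  Item 0.3 -> Bin 3 (now 0.94)
  Item 0.38 -> new Bin 5
Total bins used = 5

5


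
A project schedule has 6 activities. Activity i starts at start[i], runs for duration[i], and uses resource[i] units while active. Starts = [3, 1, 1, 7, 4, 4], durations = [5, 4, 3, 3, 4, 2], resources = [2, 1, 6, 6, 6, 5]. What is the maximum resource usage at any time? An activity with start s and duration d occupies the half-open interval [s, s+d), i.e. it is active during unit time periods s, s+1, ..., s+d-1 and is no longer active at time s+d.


Each activity i is active on [start_i, start_i + duration_i).
Compute total resource usage per time slot:
  t=0: active resources = [], total = 0
  t=1: active resources = [1, 6], total = 7
  t=2: active resources = [1, 6], total = 7
  t=3: active resources = [2, 1, 6], total = 9
  t=4: active resources = [2, 1, 6, 5], total = 14
  t=5: active resources = [2, 6, 5], total = 13
  t=6: active resources = [2, 6], total = 8
  t=7: active resources = [2, 6, 6], total = 14
  t=8: active resources = [6], total = 6
  t=9: active resources = [6], total = 6
Peak resource demand = 14

14


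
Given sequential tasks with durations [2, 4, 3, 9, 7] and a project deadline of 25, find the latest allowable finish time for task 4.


LF(activity 4) = deadline - sum of successor durations
Successors: activities 5 through 5 with durations [7]
Sum of successor durations = 7
LF = 25 - 7 = 18

18


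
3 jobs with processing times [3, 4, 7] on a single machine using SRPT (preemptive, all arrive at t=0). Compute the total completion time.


Since all jobs arrive at t=0, SRPT equals SPT ordering.
SPT order: [3, 4, 7]
Completion times:
  Job 1: p=3, C=3
  Job 2: p=4, C=7
  Job 3: p=7, C=14
Total completion time = 3 + 7 + 14 = 24

24


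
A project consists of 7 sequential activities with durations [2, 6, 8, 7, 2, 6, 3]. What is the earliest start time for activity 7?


Activity 7 starts after activities 1 through 6 complete.
Predecessor durations: [2, 6, 8, 7, 2, 6]
ES = 2 + 6 + 8 + 7 + 2 + 6 = 31

31


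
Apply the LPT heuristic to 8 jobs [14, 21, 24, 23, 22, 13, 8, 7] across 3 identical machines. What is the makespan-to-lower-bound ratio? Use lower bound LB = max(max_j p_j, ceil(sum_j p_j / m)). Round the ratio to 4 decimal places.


LPT order: [24, 23, 22, 21, 14, 13, 8, 7]
Machine loads after assignment: [45, 44, 43]
LPT makespan = 45
Lower bound = max(max_job, ceil(total/3)) = max(24, 44) = 44
Ratio = 45 / 44 = 1.0227

1.0227


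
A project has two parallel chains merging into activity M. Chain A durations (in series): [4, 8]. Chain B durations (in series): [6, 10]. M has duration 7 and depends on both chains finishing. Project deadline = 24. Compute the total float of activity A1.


Forward pass: ES(A1) = sum of predecessors on chain A = 0
EF = ES + duration = 0 + 4 = 4
Backward pass: LF(M) = deadline = 24; LS(M) = 24 - 7 = 17
LF(A1) = LS(M) - sum(successors on chain A) = 17 - 8 = 9
LS = LF - duration = 9 - 4 = 5
Total float = LS - ES = 5 - 0 = 5

5


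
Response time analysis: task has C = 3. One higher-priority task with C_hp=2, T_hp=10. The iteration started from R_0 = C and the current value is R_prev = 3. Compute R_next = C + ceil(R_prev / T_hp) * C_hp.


R_next = C + ceil(R_prev / T_hp) * C_hp
ceil(3 / 10) = ceil(0.3) = 1
Interference = 1 * 2 = 2
R_next = 3 + 2 = 5

5


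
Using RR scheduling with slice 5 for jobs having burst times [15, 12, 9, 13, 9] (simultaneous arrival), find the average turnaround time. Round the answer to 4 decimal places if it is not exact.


Time quantum = 5
Execution trace:
  J1 runs 5 units, time = 5
  J2 runs 5 units, time = 10
  J3 runs 5 units, time = 15
  J4 runs 5 units, time = 20
  J5 runs 5 units, time = 25
  J1 runs 5 units, time = 30
  J2 runs 5 units, time = 35
  J3 runs 4 units, time = 39
  J4 runs 5 units, time = 44
  J5 runs 4 units, time = 48
  J1 runs 5 units, time = 53
  J2 runs 2 units, time = 55
  J4 runs 3 units, time = 58
Finish times: [53, 55, 39, 58, 48]
Average turnaround = 253/5 = 50.6

50.6


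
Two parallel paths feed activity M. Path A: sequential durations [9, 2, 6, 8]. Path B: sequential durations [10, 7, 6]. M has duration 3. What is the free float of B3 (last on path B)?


ES(B3) = sum of predecessors on chain B = 17
EF(B3) = ES + duration = 17 + 6 = 23
Successor of B3 is M. ES(M) = max(sum(A), sum(B)) = max(25, 23) = 25
Free float = ES(successor) - EF(current) = 25 - 23 = 2

2


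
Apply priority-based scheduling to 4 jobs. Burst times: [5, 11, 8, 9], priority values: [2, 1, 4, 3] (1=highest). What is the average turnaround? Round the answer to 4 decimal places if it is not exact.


Sort by priority (ascending = highest first):
Order: [(1, 11), (2, 5), (3, 9), (4, 8)]
Completion times:
  Priority 1, burst=11, C=11
  Priority 2, burst=5, C=16
  Priority 3, burst=9, C=25
  Priority 4, burst=8, C=33
Average turnaround = 85/4 = 21.25

21.25


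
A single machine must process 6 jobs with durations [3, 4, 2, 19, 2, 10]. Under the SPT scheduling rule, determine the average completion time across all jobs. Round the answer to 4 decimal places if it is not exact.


Sort jobs by processing time (SPT order): [2, 2, 3, 4, 10, 19]
Compute completion times sequentially:
  Job 1: processing = 2, completes at 2
  Job 2: processing = 2, completes at 4
  Job 3: processing = 3, completes at 7
  Job 4: processing = 4, completes at 11
  Job 5: processing = 10, completes at 21
  Job 6: processing = 19, completes at 40
Sum of completion times = 85
Average completion time = 85/6 = 14.1667

14.1667


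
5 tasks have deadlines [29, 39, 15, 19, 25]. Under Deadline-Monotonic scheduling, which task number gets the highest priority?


Sort tasks by relative deadline (ascending):
  Task 3: deadline = 15
  Task 4: deadline = 19
  Task 5: deadline = 25
  Task 1: deadline = 29
  Task 2: deadline = 39
Priority order (highest first): [3, 4, 5, 1, 2]
Highest priority task = 3

3


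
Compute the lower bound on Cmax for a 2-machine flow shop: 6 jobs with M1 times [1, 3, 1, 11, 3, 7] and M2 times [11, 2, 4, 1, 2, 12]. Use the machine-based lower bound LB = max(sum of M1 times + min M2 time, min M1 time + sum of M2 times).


LB1 = sum(M1 times) + min(M2 times) = 26 + 1 = 27
LB2 = min(M1 times) + sum(M2 times) = 1 + 32 = 33
Lower bound = max(LB1, LB2) = max(27, 33) = 33

33


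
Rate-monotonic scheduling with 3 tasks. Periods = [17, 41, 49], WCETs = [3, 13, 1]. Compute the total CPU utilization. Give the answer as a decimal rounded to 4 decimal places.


Compute individual utilizations (exact fractions):
  Task 1: C/T = 3/17 (approx. 0.1765)
  Task 2: C/T = 13/41 (approx. 0.3171)
  Task 3: C/T = 1/49 (approx. 0.0204)
Total utilization U = 3/17 + 13/41 + 1/49 = 17553/34153
Rounded to 4 decimal places: U = 0.5140
RM (Liu & Layland) bound for 3 tasks = 0.779763; compare with U = 17553/34153 (approx. 0.513952)
U <= bound, so schedulable by RM sufficient condition.

0.5140


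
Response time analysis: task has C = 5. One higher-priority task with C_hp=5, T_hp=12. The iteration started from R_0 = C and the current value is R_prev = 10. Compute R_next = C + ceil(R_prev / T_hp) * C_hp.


R_next = C + ceil(R_prev / T_hp) * C_hp
ceil(10 / 12) = ceil(0.8333) = 1
Interference = 1 * 5 = 5
R_next = 5 + 5 = 10
R_next = R_prev, so the iteration has converged (response time = 10).

10


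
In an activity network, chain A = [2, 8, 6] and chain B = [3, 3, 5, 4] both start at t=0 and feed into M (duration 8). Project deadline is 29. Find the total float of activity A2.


Forward pass: ES(A2) = sum of predecessors on chain A = 2
EF = ES + duration = 2 + 8 = 10
Backward pass: LF(M) = deadline = 29; LS(M) = 29 - 8 = 21
LF(A2) = LS(M) - sum(successors on chain A) = 21 - 6 = 15
LS = LF - duration = 15 - 8 = 7
Total float = LS - ES = 7 - 2 = 5

5


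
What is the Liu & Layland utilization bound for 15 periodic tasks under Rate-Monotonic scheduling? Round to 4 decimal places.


Compute 2^(1/15) = 1.0472941228
Subtract 1: 1.0472941228 - 1 = 0.0472941228
Multiply by n: 15 * 0.0472941228 = 0.7094118420
Round to 4 dp: 0.7094

0.7094


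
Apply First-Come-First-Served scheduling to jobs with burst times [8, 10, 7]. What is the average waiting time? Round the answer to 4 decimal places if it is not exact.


FCFS order (as given): [8, 10, 7]
Waiting times:
  Job 1: wait = 0
  Job 2: wait = 8
  Job 3: wait = 18
Sum of waiting times = 26
Average waiting time = 26/3 = 8.6667

8.6667


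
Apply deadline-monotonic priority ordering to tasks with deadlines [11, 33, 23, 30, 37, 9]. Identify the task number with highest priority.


Sort tasks by relative deadline (ascending):
  Task 6: deadline = 9
  Task 1: deadline = 11
  Task 3: deadline = 23
  Task 4: deadline = 30
  Task 2: deadline = 33
  Task 5: deadline = 37
Priority order (highest first): [6, 1, 3, 4, 2, 5]
Highest priority task = 6

6


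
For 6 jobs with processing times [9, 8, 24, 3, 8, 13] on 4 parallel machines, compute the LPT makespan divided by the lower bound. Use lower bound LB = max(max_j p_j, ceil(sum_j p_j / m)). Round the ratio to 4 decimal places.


LPT order: [24, 13, 9, 8, 8, 3]
Machine loads after assignment: [24, 13, 12, 16]
LPT makespan = 24
Lower bound = max(max_job, ceil(total/4)) = max(24, 17) = 24
Ratio = 24 / 24 = 1.0

1.0


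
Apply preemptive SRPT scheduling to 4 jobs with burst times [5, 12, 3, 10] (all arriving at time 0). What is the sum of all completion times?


Since all jobs arrive at t=0, SRPT equals SPT ordering.
SPT order: [3, 5, 10, 12]
Completion times:
  Job 1: p=3, C=3
  Job 2: p=5, C=8
  Job 3: p=10, C=18
  Job 4: p=12, C=30
Total completion time = 3 + 8 + 18 + 30 = 59

59


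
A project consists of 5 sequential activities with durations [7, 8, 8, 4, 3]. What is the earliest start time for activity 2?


Activity 2 starts after activities 1 through 1 complete.
Predecessor durations: [7]
ES = 7 = 7

7


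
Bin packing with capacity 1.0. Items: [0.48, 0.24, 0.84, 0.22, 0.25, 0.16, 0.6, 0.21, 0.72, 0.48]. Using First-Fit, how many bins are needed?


Place items sequentially using First-Fit:
  Item 0.48 -> new Bin 1
  Item 0.24 -> Bin 1 (now 0.72)
  Item 0.84 -> new Bin 2
  Item 0.22 -> Bin 1 (now 0.94)
  Item 0.25 -> new Bin 3
  Item 0.16 -> Bin 2 (now 1.0)
  Item 0.6 -> Bin 3 (now 0.85)
  Item 0.21 -> new Bin 4
  Item 0.72 -> Bin 4 (now 0.93)
  Item 0.48 -> new Bin 5
Total bins used = 5

5


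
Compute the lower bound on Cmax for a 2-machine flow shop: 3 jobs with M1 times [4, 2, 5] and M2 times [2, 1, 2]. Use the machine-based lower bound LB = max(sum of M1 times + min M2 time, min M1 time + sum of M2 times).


LB1 = sum(M1 times) + min(M2 times) = 11 + 1 = 12
LB2 = min(M1 times) + sum(M2 times) = 2 + 5 = 7
Lower bound = max(LB1, LB2) = max(12, 7) = 12

12


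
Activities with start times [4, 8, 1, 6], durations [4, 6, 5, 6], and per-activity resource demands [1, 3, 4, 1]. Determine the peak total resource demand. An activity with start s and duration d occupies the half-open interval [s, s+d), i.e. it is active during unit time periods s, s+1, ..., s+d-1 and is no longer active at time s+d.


Each activity i is active on [start_i, start_i + duration_i).
Compute total resource usage per time slot:
  t=0: active resources = [], total = 0
  t=1: active resources = [4], total = 4
  t=2: active resources = [4], total = 4
  t=3: active resources = [4], total = 4
  t=4: active resources = [1, 4], total = 5
  t=5: active resources = [1, 4], total = 5
  t=6: active resources = [1, 1], total = 2
  t=7: active resources = [1, 1], total = 2
  t=8: active resources = [3, 1], total = 4
  t=9: active resources = [3, 1], total = 4
  t=10: active resources = [3, 1], total = 4
  t=11: active resources = [3, 1], total = 4
  t=12: active resources = [3], total = 3
  t=13: active resources = [3], total = 3
Peak resource demand = 5

5


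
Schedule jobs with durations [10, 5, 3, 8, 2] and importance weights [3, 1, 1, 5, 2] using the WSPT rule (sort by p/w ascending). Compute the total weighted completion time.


Compute p/w ratios and sort ascending (WSPT): [(2, 2), (8, 5), (3, 1), (10, 3), (5, 1)]
Compute weighted completion times:
  Job (p=2,w=2): C=2, w*C=2*2=4
  Job (p=8,w=5): C=10, w*C=5*10=50
  Job (p=3,w=1): C=13, w*C=1*13=13
  Job (p=10,w=3): C=23, w*C=3*23=69
  Job (p=5,w=1): C=28, w*C=1*28=28
Total weighted completion time = 164

164


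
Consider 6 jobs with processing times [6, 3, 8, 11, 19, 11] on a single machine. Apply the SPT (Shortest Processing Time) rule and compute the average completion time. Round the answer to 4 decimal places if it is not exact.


Sort jobs by processing time (SPT order): [3, 6, 8, 11, 11, 19]
Compute completion times sequentially:
  Job 1: processing = 3, completes at 3
  Job 2: processing = 6, completes at 9
  Job 3: processing = 8, completes at 17
  Job 4: processing = 11, completes at 28
  Job 5: processing = 11, completes at 39
  Job 6: processing = 19, completes at 58
Sum of completion times = 154
Average completion time = 154/6 = 25.6667

25.6667


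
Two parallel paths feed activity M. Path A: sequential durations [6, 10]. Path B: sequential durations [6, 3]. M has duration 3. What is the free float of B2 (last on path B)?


ES(B2) = sum of predecessors on chain B = 6
EF(B2) = ES + duration = 6 + 3 = 9
Successor of B2 is M. ES(M) = max(sum(A), sum(B)) = max(16, 9) = 16
Free float = ES(successor) - EF(current) = 16 - 9 = 7

7
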